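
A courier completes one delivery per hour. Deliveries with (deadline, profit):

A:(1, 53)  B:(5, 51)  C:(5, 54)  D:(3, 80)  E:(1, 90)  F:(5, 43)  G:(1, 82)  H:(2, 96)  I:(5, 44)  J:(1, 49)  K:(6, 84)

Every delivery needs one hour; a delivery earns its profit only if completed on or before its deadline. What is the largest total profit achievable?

Sort by profit descending; place each in the latest free slot ≤ its deadline.
By profit: H(d2,96), E(d1,90), K(d6,84), G(d1,82), D(d3,80), C(d5,54), A(d1,53), B(d5,51), J(d1,49), I(d5,44), F(d5,43)
H→slot 2; E→slot 1; K→slot 6; G skipped; D→slot 3; C→slot 5; A skipped; B→slot 4; J skipped; I skipped; F skipped.
Profit = 90 + 96 + 80 + 51 + 54 + 84 = 455

455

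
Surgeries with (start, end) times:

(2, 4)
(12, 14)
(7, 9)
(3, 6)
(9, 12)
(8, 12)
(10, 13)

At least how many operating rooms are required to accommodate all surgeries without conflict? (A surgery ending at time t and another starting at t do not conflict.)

Count concurrent intervals with a sweep; the peak is the room count.
starts: [2, 3, 7, 8, 9, 10, 12]
ends:   [4, 6, 9, 12, 12, 13, 14]
s2→1 s3→2 e4→1 e6→0 s7→1 s8→2 e9→1 s9→2 s10→3  — peak 3.

3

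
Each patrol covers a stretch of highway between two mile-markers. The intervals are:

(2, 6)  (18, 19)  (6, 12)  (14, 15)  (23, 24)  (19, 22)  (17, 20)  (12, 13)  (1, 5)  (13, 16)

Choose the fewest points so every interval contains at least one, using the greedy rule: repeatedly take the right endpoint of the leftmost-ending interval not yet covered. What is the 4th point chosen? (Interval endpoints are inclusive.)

Process intervals by earliest right end; each time one isn't hit yet, stab at its right endpoint.
By right end: [1,5]  [2,6]  [6,12]  [12,13]  [14,15]  [13,16]  [18,19]  [17,20]  [19,22]  [23,24]
[1,5] uncovered → point at 5; [6,12] uncovered → point at 12; [14,15] uncovered → point at 15; [18,19] uncovered → point at 19; [23,24] uncovered → point at 24.
Points: 5, 12, 15, 19, 24 (5 total).

19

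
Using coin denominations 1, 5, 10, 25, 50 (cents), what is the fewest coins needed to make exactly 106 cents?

106 − 2×50→6 − 1×5→1 − 1×1→0
Total coins = 2 + 1 + 1 = 4

4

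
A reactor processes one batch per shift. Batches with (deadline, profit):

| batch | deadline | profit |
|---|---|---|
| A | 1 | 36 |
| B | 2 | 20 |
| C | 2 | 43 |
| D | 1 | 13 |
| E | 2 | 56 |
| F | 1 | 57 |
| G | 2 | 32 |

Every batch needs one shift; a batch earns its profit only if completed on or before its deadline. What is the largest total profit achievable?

Profit order: F=57 E=56 C=43 A=36 G=32 B=20 D=13
Assign: F→slot 1, E→slot 2, C skipped, A skipped, G skipped, B skipped, D skipped.
Slots: [1:F] [2:E]
Profit = 57 + 56 = 113

113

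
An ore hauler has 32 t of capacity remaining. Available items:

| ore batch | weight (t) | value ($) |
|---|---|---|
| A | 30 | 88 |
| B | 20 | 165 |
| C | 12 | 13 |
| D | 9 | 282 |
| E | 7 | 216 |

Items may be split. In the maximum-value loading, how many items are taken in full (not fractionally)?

2

Greedy by value/weight ratio, highest first.
Order: D (282/9=31.33) > E (216/7=30.86) > B (165/20=8.25) > A (88/30=2.93) > C (13/12=1.08)
Fill: take D (9 @ 282) → take E (7 @ 216) → take 16/20 of B → 132.00; 32/32 used.
2 item(s) taken whole; one partial (take 16/20 of B).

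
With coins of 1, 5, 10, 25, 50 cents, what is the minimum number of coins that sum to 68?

Use the largest denomination that fits, subtract, and repeat.
68 = 1×50 + 1×10 + 1×5 + 3×1
Total coins = 1 + 1 + 1 + 3 = 6

6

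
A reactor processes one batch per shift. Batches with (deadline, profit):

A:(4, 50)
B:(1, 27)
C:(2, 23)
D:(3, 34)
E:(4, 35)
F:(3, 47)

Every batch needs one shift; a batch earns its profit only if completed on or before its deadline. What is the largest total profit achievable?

166

Sort by profit descending; place each in the latest free slot ≤ its deadline.
By profit: A(d4,50), F(d3,47), E(d4,35), D(d3,34), B(d1,27), C(d2,23)
A→slot 4; F→slot 3; E→slot 2; D→slot 1; B skipped; C skipped.
Profit = 34 + 35 + 47 + 50 = 166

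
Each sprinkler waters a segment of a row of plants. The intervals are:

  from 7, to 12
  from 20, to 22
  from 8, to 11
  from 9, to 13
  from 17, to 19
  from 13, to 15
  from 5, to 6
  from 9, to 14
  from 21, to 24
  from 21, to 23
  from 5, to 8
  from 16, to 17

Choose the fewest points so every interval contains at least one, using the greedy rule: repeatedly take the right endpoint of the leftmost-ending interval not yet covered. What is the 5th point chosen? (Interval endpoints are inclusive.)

22

By right end: [5,6]  [5,8]  [8,11]  [7,12]  [9,13]  [9,14]  [13,15]  [16,17]  [17,19]  [20,22]  [21,23]  [21,24]
[5,6] uncovered → point at 6; [8,11] uncovered → point at 11; [13,15] uncovered → point at 15; [16,17] uncovered → point at 17; [20,22] uncovered → point at 22.
Points: 6, 11, 15, 17, 22 (5 total).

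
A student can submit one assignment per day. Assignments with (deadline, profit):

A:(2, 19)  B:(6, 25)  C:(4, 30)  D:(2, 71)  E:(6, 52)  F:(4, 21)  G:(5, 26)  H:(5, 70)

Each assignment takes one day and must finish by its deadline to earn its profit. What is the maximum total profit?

Profit order: D=71 H=70 E=52 C=30 G=26 B=25 F=21 A=19
Assign: D→slot 2, H→slot 5, E→slot 6, C→slot 4, G→slot 3, B→slot 1, F skipped, A skipped.
Slots: [1:B] [2:D] [3:G] [4:C] [5:H] [6:E]
Profit = 25 + 71 + 26 + 30 + 70 + 52 = 274

274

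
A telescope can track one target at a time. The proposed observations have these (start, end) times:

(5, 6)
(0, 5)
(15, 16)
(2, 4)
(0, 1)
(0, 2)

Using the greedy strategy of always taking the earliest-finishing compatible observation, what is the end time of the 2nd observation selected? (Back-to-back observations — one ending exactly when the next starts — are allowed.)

4

Sorted by end: (0,1)  (0,2)  (2,4)  (0,5)  (5,6)  (15,16)
take (0,1); take (2,4); take (5,6); take (15,16).
Selected: (0,1) (2,4) (5,6) (15,16)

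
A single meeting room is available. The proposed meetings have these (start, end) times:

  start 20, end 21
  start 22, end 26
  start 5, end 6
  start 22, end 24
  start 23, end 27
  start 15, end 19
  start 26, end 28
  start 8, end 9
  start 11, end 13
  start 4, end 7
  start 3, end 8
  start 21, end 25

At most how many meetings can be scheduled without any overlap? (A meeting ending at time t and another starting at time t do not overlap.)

7

By end time: (5,6), (4,7), (3,8), (8,9), (11,13), (15,19), (20,21), (22,24), (21,25), (22,26), (23,27), (26,28).
Pick (5,6); next start ≥ 6 → (8,9); next start ≥ 9 → (11,13); next start ≥ 13 → (15,19); next start ≥ 19 → (20,21); next start ≥ 21 → (22,24); next start ≥ 24 → (26,28).
Selected 7 meetings.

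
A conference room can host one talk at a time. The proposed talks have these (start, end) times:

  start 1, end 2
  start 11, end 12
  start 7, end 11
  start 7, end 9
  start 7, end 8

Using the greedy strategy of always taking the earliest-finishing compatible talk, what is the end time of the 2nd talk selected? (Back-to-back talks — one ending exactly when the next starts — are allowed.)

Greedy by earliest finish: after sorting by end time, pick each interval compatible with the last pick.
By end time: (1,2), (7,8), (7,9), (7,11), (11,12).
Pick (1,2); next start ≥ 2 → (7,8); next start ≥ 8 → (11,12).
Selected: (1,2) (7,8) (11,12)

8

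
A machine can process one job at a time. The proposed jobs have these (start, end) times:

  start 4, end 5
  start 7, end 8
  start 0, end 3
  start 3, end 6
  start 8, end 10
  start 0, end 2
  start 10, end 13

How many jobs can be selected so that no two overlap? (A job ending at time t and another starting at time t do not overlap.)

5

Sort by end time and greedily take each interval whose start is ≥ the last chosen end.
Sorted by end: (0,2)  (0,3)  (4,5)  (3,6)  (7,8)  (8,10)  (10,13)
take (0,2); take (4,5); take (7,8); take (8,10); take (10,13).
Selected 5 jobs.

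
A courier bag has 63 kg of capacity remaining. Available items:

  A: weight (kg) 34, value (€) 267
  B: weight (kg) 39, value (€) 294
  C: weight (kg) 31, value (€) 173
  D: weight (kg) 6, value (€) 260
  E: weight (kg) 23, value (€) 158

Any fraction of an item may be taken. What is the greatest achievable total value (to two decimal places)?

700.38

Greedy by value/weight ratio, highest first.
Ratios (sorted): D 43.33, A 7.85, B 7.54, E 6.87, C 5.58
take D (6 @ 260); take A (34 @ 267); take 23/39 of B → 173.38. Capacity used 63/63.
Total value = 700.38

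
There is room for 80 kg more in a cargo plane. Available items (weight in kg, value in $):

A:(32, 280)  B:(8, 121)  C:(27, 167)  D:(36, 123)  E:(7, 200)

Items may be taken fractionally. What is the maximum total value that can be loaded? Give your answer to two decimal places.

Order: E (200/7=28.57) > B (121/8=15.12) > A (280/32=8.75) > C (167/27=6.19) > D (123/36=3.42)
Fill: take E (7 @ 200) → take B (8 @ 121) → take A (32 @ 280) → take C (27 @ 167) → take 6/36 of D → 20.50; 80/80 used.
Total value = 788.50

788.50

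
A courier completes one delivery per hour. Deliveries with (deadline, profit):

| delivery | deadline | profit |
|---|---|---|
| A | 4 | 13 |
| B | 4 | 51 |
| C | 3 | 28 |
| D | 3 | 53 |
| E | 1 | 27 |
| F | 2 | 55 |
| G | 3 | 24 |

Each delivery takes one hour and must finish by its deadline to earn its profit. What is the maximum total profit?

Sort by profit descending; place each in the latest free slot ≤ its deadline.
By profit: F(d2,55), D(d3,53), B(d4,51), C(d3,28), E(d1,27), G(d3,24), A(d4,13)
F→slot 2; D→slot 3; B→slot 4; C→slot 1; E skipped; G skipped; A skipped.
Profit = 28 + 55 + 53 + 51 = 187

187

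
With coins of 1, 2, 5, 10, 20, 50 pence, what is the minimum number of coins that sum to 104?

104 = 2×50 + 2×2
Total coins = 2 + 2 = 4

4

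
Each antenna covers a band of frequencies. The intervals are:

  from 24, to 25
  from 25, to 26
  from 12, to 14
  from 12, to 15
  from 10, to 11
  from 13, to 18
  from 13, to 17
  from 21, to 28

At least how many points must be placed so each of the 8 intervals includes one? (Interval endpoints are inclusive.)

By right end: [10,11]  [12,14]  [12,15]  [13,17]  [13,18]  [24,25]  [25,26]  [21,28]
[10,11] uncovered → point at 11; [12,14] uncovered → point at 14; [24,25] uncovered → point at 25.
Points: 11, 14, 25 (3 total).

3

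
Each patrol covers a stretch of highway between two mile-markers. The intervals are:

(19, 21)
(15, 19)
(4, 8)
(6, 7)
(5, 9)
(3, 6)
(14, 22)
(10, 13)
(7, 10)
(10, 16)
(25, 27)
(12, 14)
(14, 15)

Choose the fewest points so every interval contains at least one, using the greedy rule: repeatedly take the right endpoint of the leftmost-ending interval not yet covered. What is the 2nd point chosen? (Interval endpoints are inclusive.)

10

Sort by right endpoint; whenever an interval is uncovered, place a point at its right end.
Sorted: [3,6] [6,7] [4,8] [5,9] [7,10] [10,13] [12,14] [14,15] [10,16] [15,19] [19,21] [14,22] [25,27]
{[3,6],[6,7],[4,8],[5,9]} hit by 6; {[7,10],[10,13]} hit by 10; {[12,14],[14,15],[10,16]} hit by 14; {[15,19],[19,21],[14,22]} hit by 19; {[25,27]} hit by 27.
Points: 6, 10, 14, 19, 27 (5 total).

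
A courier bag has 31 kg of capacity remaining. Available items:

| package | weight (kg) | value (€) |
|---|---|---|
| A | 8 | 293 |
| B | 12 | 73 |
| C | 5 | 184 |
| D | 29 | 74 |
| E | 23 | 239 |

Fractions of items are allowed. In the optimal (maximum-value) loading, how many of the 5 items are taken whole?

Order: C (184/5=36.80) > A (293/8=36.62) > E (239/23=10.39) > B (73/12=6.08) > D (74/29=2.55)
Fill: take C (5 @ 184) → take A (8 @ 293) → take 18/23 of E → 187.04; 31/31 used.
2 item(s) taken whole; one partial (take 18/23 of E).

2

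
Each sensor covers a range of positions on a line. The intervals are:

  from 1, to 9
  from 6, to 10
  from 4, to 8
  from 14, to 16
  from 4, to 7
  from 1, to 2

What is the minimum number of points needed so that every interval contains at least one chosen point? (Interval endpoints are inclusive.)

Sort by right endpoint; whenever an interval is uncovered, place a point at its right end.
Sorted: [1,2] [4,7] [4,8] [1,9] [6,10] [14,16]
{[1,2]} hit by 2; {[4,7],[4,8],[1,9],[6,10]} hit by 7; {[14,16]} hit by 16.
Points: 2, 7, 16 (3 total).

3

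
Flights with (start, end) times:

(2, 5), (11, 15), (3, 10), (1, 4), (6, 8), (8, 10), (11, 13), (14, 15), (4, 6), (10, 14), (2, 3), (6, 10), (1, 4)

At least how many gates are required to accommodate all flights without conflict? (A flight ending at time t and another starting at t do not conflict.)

Count concurrent intervals with a sweep; the peak is the room count.
starts: [1, 1, 2, 2, 3, 4, 6, 6, 8, 10, 11, 11, 14]
ends:   [3, 4, 4, 5, 6, 8, 10, 10, 10, 13, 14, 15, 15]
s1→1 s1→2 s2→3 s2→4  — peak 4.

4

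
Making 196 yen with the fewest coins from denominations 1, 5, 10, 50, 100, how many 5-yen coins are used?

196 = 1×100 + 1×50 + 4×10 + 1×5 + 1×1
Count of 5: 1

1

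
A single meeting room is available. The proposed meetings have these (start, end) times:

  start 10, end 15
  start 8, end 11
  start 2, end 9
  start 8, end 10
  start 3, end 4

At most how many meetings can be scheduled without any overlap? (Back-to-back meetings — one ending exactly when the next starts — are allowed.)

3

Sorted by end: (3,4)  (2,9)  (8,10)  (8,11)  (10,15)
take (3,4); take (8,10); take (10,15).
Selected 3 meetings.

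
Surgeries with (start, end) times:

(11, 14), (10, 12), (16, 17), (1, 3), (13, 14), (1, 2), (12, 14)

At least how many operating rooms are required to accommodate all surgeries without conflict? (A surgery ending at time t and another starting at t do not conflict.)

3

The answer is the maximum number of intervals overlapping at any instant.
Events (time:±→running): 1:+→1 1:+→2 2:-→1 3:-→0 10:+→1 11:+→2 12:-→1 12:+→2 13:+→3 … peak 3.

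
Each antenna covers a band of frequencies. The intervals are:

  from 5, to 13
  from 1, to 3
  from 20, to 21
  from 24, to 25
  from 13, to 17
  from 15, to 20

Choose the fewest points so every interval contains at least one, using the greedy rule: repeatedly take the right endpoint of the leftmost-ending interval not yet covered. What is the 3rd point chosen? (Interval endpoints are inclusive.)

20

Sorted: [1,3] [5,13] [13,17] [15,20] [20,21] [24,25]
{[1,3]} hit by 3; {[5,13],[13,17]} hit by 13; {[15,20],[20,21]} hit by 20; {[24,25]} hit by 25.
Points: 3, 13, 20, 25 (4 total).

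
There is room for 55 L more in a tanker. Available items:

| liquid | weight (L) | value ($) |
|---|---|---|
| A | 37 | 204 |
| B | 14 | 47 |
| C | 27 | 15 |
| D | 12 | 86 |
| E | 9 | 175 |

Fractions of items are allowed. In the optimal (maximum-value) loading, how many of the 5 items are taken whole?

Order: E (175/9=19.44) > D (86/12=7.17) > A (204/37=5.51) > B (47/14=3.36) > C (15/27=0.56)
Fill: take E (9 @ 175) → take D (12 @ 86) → take 34/37 of A → 187.46; 55/55 used.
2 item(s) taken whole; one partial (take 34/37 of A).

2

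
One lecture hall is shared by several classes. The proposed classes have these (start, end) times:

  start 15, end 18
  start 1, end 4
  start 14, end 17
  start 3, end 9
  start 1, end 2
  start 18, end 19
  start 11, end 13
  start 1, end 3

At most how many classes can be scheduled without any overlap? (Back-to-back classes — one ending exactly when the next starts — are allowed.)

Greedy by earliest finish: after sorting by end time, pick each interval compatible with the last pick.
Sorted by end: (1,2)  (1,3)  (1,4)  (3,9)  (11,13)  (14,17)  (15,18)  (18,19)
take (1,2); skip (1,3); skip (1,4); take (3,9); take (11,13); take (14,17); skip (15,18); take (18,19).
Selected 5 classes.

5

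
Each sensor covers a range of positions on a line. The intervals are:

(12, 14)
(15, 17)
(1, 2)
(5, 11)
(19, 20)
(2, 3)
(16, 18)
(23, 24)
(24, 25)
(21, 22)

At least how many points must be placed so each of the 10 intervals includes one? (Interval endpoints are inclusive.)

By right end: [1,2]  [2,3]  [5,11]  [12,14]  [15,17]  [16,18]  [19,20]  [21,22]  [23,24]  [24,25]
[1,2] uncovered → point at 2; [5,11] uncovered → point at 11; [12,14] uncovered → point at 14; [15,17] uncovered → point at 17; [19,20] uncovered → point at 20; [21,22] uncovered → point at 22; [23,24] uncovered → point at 24.
Points: 2, 11, 14, 17, 20, 22, 24 (7 total).

7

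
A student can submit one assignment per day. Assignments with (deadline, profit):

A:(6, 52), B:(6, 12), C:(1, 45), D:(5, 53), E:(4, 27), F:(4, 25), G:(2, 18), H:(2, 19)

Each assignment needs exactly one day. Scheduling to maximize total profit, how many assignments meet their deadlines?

Sort by profit descending; place each in the latest free slot ≤ its deadline.
By profit: D(d5,53), A(d6,52), C(d1,45), E(d4,27), F(d4,25), H(d2,19), G(d2,18), B(d6,12)
D→slot 5; A→slot 6; C→slot 1; E→slot 4; F→slot 3; H→slot 2; G skipped; B skipped.
6 of 8 scheduled.

6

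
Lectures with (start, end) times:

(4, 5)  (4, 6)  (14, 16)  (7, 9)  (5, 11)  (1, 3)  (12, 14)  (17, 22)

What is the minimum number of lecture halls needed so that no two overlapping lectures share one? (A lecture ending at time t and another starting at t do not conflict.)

The answer is the maximum number of intervals overlapping at any instant.
starts: [1, 4, 4, 5, 7, 12, 14, 17]
ends:   [3, 5, 6, 9, 11, 14, 16, 22]
s1→1 e3→0 s4→1 s4→2  — peak 2.

2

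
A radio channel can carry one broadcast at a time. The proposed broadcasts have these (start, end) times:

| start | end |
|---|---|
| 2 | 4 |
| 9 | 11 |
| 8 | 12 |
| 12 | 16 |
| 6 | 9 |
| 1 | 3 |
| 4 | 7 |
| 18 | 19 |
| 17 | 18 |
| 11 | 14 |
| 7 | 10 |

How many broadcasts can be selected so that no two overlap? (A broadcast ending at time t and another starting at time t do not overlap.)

6

Order by finish time; keep every interval that doesn't clash with the previous kept one.
Sorted by end: (1,3)  (2,4)  (4,7)  (6,9)  (7,10)  (9,11)  (8,12)  (11,14)  (12,16)  (17,18)  (18,19)
take (1,3); take (4,7); take (7,10); take (11,14); take (17,18); take (18,19).
Selected 6 broadcasts.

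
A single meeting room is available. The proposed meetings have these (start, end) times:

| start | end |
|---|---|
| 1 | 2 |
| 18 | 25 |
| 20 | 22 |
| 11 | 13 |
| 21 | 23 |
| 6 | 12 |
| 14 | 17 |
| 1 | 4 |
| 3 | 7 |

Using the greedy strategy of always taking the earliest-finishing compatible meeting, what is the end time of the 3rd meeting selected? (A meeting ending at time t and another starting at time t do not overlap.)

By end time: (1,2), (1,4), (3,7), (6,12), (11,13), (14,17), (20,22), (21,23), (18,25).
Pick (1,2); next start ≥ 2 → (3,7); next start ≥ 7 → (11,13); next start ≥ 13 → (14,17); next start ≥ 17 → (20,22).
Selected: (1,2) (3,7) (11,13) (14,17) (20,22)

13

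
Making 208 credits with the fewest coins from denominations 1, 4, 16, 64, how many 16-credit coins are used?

208 = 3×64 + 1×16
Count of 16: 1

1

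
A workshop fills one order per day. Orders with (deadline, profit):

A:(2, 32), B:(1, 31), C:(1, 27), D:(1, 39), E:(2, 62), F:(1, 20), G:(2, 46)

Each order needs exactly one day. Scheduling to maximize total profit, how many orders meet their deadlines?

2

Sort by profit descending; place each in the latest free slot ≤ its deadline.
By profit: E(d2,62), G(d2,46), D(d1,39), A(d2,32), B(d1,31), C(d1,27), F(d1,20)
E→slot 2; G→slot 1; D skipped; A skipped; B skipped; C skipped; F skipped.
2 of 7 scheduled.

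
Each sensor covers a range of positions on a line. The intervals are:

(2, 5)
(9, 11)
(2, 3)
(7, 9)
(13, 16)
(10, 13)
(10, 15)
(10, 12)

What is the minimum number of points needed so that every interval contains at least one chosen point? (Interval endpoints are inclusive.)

Sort by right endpoint; whenever an interval is uncovered, place a point at its right end.
By right end: [2,3]  [2,5]  [7,9]  [9,11]  [10,12]  [10,13]  [10,15]  [13,16]
[2,3] uncovered → point at 3; [7,9] uncovered → point at 9; [10,12] uncovered → point at 12; [13,16] uncovered → point at 16.
Points: 3, 9, 12, 16 (4 total).

4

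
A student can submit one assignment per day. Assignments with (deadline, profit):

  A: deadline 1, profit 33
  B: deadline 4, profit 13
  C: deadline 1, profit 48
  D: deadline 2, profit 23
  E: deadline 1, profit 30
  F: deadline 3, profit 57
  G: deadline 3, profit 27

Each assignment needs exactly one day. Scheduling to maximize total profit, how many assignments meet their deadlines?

4

Take jobs in profit order; each goes to the latest open slot no later than its deadline.
By profit: F(d3,57), C(d1,48), A(d1,33), E(d1,30), G(d3,27), D(d2,23), B(d4,13)
F→slot 3; C→slot 1; A skipped; E skipped; G→slot 2; D skipped; B→slot 4.
4 of 7 scheduled.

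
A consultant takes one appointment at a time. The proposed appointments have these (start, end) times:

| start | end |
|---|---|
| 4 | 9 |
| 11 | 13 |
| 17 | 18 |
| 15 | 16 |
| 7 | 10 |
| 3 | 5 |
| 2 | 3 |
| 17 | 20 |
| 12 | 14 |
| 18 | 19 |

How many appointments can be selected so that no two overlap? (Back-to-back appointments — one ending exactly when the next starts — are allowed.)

Sorted by end: (2,3)  (3,5)  (4,9)  (7,10)  (11,13)  (12,14)  (15,16)  (17,18)  (18,19)  (17,20)
take (2,3); take (3,5); skip (4,9); take (7,10); take (11,13); skip (12,14); take (15,16); take (17,18); take (18,19); skip (17,20).
Selected 7 appointments.

7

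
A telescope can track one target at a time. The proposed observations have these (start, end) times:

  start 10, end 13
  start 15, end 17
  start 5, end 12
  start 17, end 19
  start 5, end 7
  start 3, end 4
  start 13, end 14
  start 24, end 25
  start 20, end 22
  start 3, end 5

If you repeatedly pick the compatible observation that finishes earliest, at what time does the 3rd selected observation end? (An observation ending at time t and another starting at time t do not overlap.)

By end time: (3,4), (3,5), (5,7), (5,12), (10,13), (13,14), (15,17), (17,19), (20,22), (24,25).
Pick (3,4); next start ≥ 4 → (5,7); next start ≥ 7 → (10,13); next start ≥ 13 → (13,14); next start ≥ 14 → (15,17); next start ≥ 17 → (17,19); next start ≥ 19 → (20,22); next start ≥ 22 → (24,25).
Selected: (3,4) (5,7) (10,13) (13,14) (15,17) (17,19) (20,22) (24,25)

13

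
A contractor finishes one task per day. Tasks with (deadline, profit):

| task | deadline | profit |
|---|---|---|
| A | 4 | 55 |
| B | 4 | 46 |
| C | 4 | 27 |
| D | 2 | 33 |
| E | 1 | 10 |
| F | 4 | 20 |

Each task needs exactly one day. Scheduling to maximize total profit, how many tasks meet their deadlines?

4

Sort by profit descending; place each in the latest free slot ≤ its deadline.
Profit order: A=55 B=46 D=33 C=27 F=20 E=10
Assign: A→slot 4, B→slot 3, D→slot 2, C→slot 1, F skipped, E skipped.
Slots: [1:C] [2:D] [3:B] [4:A]
4 of 6 scheduled.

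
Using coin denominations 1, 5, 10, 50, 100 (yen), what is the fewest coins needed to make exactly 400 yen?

Use the largest denomination that fits, subtract, and repeat.
400 = 4×100
Total coins = 4 = 4

4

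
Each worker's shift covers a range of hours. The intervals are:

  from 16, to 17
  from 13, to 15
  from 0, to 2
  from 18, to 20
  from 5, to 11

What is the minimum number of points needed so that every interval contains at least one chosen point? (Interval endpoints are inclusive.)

Sorted: [0,2] [5,11] [13,15] [16,17] [18,20]
{[0,2]} hit by 2; {[5,11]} hit by 11; {[13,15]} hit by 15; {[16,17]} hit by 17; {[18,20]} hit by 20.
Points: 2, 11, 15, 17, 20 (5 total).

5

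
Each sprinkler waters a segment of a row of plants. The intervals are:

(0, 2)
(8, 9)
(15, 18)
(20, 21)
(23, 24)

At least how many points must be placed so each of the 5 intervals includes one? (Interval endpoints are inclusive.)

5

Process intervals by earliest right end; each time one isn't hit yet, stab at its right endpoint.
Sorted: [0,2] [8,9] [15,18] [20,21] [23,24]
{[0,2]} hit by 2; {[8,9]} hit by 9; {[15,18]} hit by 18; {[20,21]} hit by 21; {[23,24]} hit by 24.
Points: 2, 9, 18, 21, 24 (5 total).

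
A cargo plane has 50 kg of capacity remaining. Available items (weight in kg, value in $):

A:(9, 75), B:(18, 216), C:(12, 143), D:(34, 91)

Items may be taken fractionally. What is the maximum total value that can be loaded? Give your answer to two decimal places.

463.44

Greedy by value/weight ratio, highest first.
Order: B (216/18=12.00) > C (143/12=11.92) > A (75/9=8.33) > D (91/34=2.68)
Fill: take B (18 @ 216) → take C (12 @ 143) → take A (9 @ 75) → take 11/34 of D → 29.44; 50/50 used.
Total value = 463.44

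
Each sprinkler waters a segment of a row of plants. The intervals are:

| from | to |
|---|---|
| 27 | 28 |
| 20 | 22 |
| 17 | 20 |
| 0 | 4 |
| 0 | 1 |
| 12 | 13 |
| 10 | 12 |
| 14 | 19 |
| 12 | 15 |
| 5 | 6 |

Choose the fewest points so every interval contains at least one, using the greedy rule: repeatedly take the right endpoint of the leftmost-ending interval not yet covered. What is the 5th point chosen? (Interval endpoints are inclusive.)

22

By right end: [0,1]  [0,4]  [5,6]  [10,12]  [12,13]  [12,15]  [14,19]  [17,20]  [20,22]  [27,28]
[0,1] uncovered → point at 1; [5,6] uncovered → point at 6; [10,12] uncovered → point at 12; [14,19] uncovered → point at 19; [20,22] uncovered → point at 22; [27,28] uncovered → point at 28.
Points: 1, 6, 12, 19, 22, 28 (6 total).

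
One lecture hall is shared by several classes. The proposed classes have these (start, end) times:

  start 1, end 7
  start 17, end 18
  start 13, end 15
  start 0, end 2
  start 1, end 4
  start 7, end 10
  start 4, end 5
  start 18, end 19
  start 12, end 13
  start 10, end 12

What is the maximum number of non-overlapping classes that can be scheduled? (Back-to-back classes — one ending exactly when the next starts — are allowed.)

Sorted by end: (0,2)  (1,4)  (4,5)  (1,7)  (7,10)  (10,12)  (12,13)  (13,15)  (17,18)  (18,19)
take (0,2); take (4,5); take (7,10); take (10,12); take (12,13); take (13,15); take (17,18); take (18,19).
Selected 8 classes.

8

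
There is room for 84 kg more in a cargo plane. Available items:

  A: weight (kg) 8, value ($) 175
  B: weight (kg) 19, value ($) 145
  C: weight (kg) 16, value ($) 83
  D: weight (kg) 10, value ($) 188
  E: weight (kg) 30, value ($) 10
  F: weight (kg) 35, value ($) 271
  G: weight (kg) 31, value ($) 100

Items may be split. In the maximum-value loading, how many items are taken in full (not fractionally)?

4

Ratios (sorted): A 21.88, D 18.80, F 7.74, B 7.63, C 5.19, G 3.23, E 0.33
take A (8 @ 175); take D (10 @ 188); take F (35 @ 271); take B (19 @ 145); take 12/16 of C → 62.25. Capacity used 84/84.
4 item(s) taken whole; one partial (take 12/16 of C).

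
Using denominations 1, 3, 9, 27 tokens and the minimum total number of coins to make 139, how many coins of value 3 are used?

139 = 5×27 + 1×3 + 1×1
Count of 3: 1

1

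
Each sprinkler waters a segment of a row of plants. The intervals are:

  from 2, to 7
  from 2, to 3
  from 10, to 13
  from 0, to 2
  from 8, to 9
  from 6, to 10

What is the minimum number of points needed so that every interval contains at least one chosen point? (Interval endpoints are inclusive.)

Sorted: [0,2] [2,3] [2,7] [8,9] [6,10] [10,13]
{[0,2],[2,3],[2,7]} hit by 2; {[8,9],[6,10]} hit by 9; {[10,13]} hit by 13.
Points: 2, 9, 13 (3 total).

3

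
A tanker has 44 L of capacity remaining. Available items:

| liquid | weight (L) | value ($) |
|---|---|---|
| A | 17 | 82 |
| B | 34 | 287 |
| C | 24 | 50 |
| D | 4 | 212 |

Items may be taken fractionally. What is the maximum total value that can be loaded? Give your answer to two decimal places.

Greedy by value/weight ratio, highest first.
Ratios (sorted): D 53.00, B 8.44, A 4.82, C 2.08
take D (4 @ 212); take B (34 @ 287); take 6/17 of A → 28.94. Capacity used 44/44.
Total value = 527.94

527.94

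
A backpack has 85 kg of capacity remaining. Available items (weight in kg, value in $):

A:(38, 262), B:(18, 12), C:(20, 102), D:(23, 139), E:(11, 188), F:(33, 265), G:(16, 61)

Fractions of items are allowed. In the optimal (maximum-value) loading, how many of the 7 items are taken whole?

3

Ratios (sorted): E 17.09, F 8.03, A 6.89, D 6.04, C 5.10, G 3.81, B 0.67
take E (11 @ 188); take F (33 @ 265); take A (38 @ 262); take 3/23 of D → 18.13. Capacity used 85/85.
3 item(s) taken whole; one partial (take 3/23 of D).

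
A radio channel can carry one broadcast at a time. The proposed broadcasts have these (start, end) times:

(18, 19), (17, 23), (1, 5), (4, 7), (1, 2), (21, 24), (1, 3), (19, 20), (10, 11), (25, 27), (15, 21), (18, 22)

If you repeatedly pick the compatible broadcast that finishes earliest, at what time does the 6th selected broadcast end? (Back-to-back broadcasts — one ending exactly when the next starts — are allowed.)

Sorted by end: (1,2)  (1,3)  (1,5)  (4,7)  (10,11)  (18,19)  (19,20)  (15,21)  (18,22)  (17,23)  (21,24)  (25,27)
take (1,2); skip (1,5); take (4,7); take (10,11); take (18,19); take (19,20); skip (15,21); skip (18,22); take (21,24); take (25,27).
Selected: (1,2) (4,7) (10,11) (18,19) (19,20) (21,24) (25,27)

24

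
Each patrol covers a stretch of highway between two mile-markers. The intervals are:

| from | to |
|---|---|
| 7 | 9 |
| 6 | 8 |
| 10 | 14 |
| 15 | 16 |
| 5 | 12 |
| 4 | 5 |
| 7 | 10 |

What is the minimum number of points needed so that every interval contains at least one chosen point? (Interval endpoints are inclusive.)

4

Sort by right endpoint; whenever an interval is uncovered, place a point at its right end.
By right end: [4,5]  [6,8]  [7,9]  [7,10]  [5,12]  [10,14]  [15,16]
[4,5] uncovered → point at 5; [6,8] uncovered → point at 8; [10,14] uncovered → point at 14; [15,16] uncovered → point at 16.
Points: 5, 8, 14, 16 (4 total).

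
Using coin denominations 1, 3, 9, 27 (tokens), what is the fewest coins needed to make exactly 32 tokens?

Use the largest denomination that fits, subtract, and repeat.
32 = 1×27 + 1×3 + 2×1
Total coins = 1 + 1 + 2 = 4

4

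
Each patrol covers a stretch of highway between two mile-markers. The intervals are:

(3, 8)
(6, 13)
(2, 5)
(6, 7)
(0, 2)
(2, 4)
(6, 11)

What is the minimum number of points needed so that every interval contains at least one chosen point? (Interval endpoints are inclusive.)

2

Sort by right endpoint; whenever an interval is uncovered, place a point at its right end.
Sorted: [0,2] [2,4] [2,5] [6,7] [3,8] [6,11] [6,13]
{[0,2],[2,4],[2,5]} hit by 2; {[6,7],[3,8],[6,11],[6,13]} hit by 7.
Points: 2, 7 (2 total).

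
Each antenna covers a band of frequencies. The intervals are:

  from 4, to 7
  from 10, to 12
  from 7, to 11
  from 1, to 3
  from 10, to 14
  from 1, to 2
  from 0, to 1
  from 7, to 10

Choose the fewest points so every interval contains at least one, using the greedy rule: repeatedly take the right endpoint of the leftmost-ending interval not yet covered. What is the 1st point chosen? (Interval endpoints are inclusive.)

1

Process intervals by earliest right end; each time one isn't hit yet, stab at its right endpoint.
Sorted: [0,1] [1,2] [1,3] [4,7] [7,10] [7,11] [10,12] [10,14]
{[0,1],[1,2],[1,3]} hit by 1; {[4,7],[7,10],[7,11]} hit by 7; {[10,12],[10,14]} hit by 12.
Points: 1, 7, 12 (3 total).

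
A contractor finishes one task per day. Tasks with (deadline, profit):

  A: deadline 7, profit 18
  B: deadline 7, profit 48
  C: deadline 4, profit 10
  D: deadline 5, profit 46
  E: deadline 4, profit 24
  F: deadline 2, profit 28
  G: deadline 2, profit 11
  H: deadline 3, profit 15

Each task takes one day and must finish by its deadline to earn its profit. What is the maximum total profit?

Profit order: B=48 D=46 F=28 E=24 A=18 H=15 G=11 C=10
Assign: B→slot 7, D→slot 5, F→slot 2, E→slot 4, A→slot 6, H→slot 3, G→slot 1, C skipped.
Slots: [1:G] [2:F] [3:H] [4:E] [5:D] [6:A] [7:B]
Profit = 11 + 28 + 15 + 24 + 46 + 18 + 48 = 190

190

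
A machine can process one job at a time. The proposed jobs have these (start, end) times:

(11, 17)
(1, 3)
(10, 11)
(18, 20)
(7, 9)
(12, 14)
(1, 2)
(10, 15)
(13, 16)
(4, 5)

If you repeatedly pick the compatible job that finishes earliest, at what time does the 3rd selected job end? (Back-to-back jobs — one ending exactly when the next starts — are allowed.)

9

Sort by end time and greedily take each interval whose start is ≥ the last chosen end.
By end time: (1,2), (1,3), (4,5), (7,9), (10,11), (12,14), (10,15), (13,16), (11,17), (18,20).
Pick (1,2); next start ≥ 2 → (4,5); next start ≥ 5 → (7,9); next start ≥ 9 → (10,11); next start ≥ 11 → (12,14); next start ≥ 14 → (18,20).
Selected: (1,2) (4,5) (7,9) (10,11) (12,14) (18,20)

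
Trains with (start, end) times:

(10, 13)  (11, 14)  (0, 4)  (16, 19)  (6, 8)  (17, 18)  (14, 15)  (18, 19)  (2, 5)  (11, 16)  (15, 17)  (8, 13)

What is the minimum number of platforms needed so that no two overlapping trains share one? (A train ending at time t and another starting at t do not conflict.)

4

The answer is the maximum number of intervals overlapping at any instant.
Events (time:±→running): 0:+→1 2:+→2 4:-→1 5:-→0 6:+→1 8:-→0 8:+→1 10:+→2 11:+→3 11:+→4 … peak 4.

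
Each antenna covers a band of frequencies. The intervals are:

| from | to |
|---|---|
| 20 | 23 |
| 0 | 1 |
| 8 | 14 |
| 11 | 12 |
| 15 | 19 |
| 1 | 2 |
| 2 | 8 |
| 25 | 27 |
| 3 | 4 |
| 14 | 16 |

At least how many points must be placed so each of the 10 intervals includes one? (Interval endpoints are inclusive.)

6

Sort by right endpoint; whenever an interval is uncovered, place a point at its right end.
By right end: [0,1]  [1,2]  [3,4]  [2,8]  [11,12]  [8,14]  [14,16]  [15,19]  [20,23]  [25,27]
[0,1] uncovered → point at 1; [3,4] uncovered → point at 4; [11,12] uncovered → point at 12; [14,16] uncovered → point at 16; [20,23] uncovered → point at 23; [25,27] uncovered → point at 27.
Points: 1, 4, 12, 16, 23, 27 (6 total).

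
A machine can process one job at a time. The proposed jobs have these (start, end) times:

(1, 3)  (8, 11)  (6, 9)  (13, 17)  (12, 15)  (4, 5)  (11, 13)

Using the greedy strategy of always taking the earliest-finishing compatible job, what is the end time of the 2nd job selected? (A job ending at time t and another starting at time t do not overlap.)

5

Sorted by end: (1,3)  (4,5)  (6,9)  (8,11)  (11,13)  (12,15)  (13,17)
take (1,3); take (4,5); take (6,9); skip (8,11); take (11,13); take (13,17).
Selected: (1,3) (4,5) (6,9) (11,13) (13,17)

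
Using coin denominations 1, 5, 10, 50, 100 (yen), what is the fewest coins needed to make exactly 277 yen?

Use the largest denomination that fits, subtract, and repeat.
277 − 2×100→77 − 1×50→27 − 2×10→7 − 1×5→2 − 2×1→0
Total coins = 2 + 1 + 2 + 1 + 2 = 8

8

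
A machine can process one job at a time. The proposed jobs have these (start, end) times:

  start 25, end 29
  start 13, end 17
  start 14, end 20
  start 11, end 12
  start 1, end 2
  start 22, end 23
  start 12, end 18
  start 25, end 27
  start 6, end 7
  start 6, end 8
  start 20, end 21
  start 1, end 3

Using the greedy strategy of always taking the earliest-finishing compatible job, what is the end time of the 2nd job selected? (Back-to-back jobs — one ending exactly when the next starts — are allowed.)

Sort by end time and greedily take each interval whose start is ≥ the last chosen end.
By end time: (1,2), (1,3), (6,7), (6,8), (11,12), (13,17), (12,18), (14,20), (20,21), (22,23), (25,27), (25,29).
Pick (1,2); next start ≥ 2 → (6,7); next start ≥ 7 → (11,12); next start ≥ 12 → (13,17); next start ≥ 17 → (20,21); next start ≥ 21 → (22,23); next start ≥ 23 → (25,27).
Selected: (1,2) (6,7) (11,12) (13,17) (20,21) (22,23) (25,27)

7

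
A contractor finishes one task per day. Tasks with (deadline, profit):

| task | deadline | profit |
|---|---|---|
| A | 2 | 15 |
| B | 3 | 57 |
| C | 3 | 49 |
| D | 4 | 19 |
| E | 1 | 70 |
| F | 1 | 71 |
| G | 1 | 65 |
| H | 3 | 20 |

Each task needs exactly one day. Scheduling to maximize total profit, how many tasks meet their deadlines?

Take jobs in profit order; each goes to the latest open slot no later than its deadline.
Profit order: F=71 E=70 G=65 B=57 C=49 H=20 D=19 A=15
Assign: F→slot 1, E skipped, G skipped, B→slot 3, C→slot 2, H skipped, D→slot 4, A skipped.
Slots: [1:F] [2:C] [3:B] [4:D]
4 of 8 scheduled.

4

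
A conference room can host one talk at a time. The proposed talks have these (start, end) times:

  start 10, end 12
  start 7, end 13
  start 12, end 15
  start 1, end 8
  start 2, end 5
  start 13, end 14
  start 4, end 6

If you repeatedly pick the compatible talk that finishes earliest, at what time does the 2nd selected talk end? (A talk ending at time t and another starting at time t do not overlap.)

Order by finish time; keep every interval that doesn't clash with the previous kept one.
Sorted by end: (2,5)  (4,6)  (1,8)  (10,12)  (7,13)  (13,14)  (12,15)
take (2,5); skip (4,6); skip (1,8); take (10,12); take (13,14).
Selected: (2,5) (10,12) (13,14)

12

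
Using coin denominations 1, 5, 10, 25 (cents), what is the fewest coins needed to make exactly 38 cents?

5

Use the largest denomination that fits, subtract, and repeat.
38 = 1×25 + 1×10 + 3×1
Total coins = 1 + 1 + 3 = 5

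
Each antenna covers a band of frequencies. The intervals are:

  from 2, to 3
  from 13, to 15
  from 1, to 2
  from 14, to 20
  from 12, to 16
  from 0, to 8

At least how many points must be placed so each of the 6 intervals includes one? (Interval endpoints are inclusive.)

Process intervals by earliest right end; each time one isn't hit yet, stab at its right endpoint.
By right end: [1,2]  [2,3]  [0,8]  [13,15]  [12,16]  [14,20]
[1,2] uncovered → point at 2; [13,15] uncovered → point at 15.
Points: 2, 15 (2 total).

2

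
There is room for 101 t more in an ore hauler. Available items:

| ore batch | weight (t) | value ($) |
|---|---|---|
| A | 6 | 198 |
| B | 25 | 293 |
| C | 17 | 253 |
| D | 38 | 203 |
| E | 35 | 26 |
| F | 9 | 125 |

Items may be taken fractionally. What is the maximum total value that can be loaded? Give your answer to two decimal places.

Sort by value per unit weight and fill in that order.
Order: A (198/6=33.00) > C (253/17=14.88) > F (125/9=13.89) > B (293/25=11.72) > D (203/38=5.34) > E (26/35=0.74)
Fill: take A (6 @ 198) → take C (17 @ 253) → take F (9 @ 125) → take B (25 @ 293) → take D (38 @ 203) → take 6/35 of E → 4.46; 101/101 used.
Total value = 1076.46

1076.46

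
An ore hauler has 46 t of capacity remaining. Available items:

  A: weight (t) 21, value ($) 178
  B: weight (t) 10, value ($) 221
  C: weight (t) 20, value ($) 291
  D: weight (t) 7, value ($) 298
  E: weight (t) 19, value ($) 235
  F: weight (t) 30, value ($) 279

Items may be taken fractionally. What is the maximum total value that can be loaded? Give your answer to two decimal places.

921.32

Order: D (298/7=42.57) > B (221/10=22.10) > C (291/20=14.55) > E (235/19=12.37) > F (279/30=9.30) > A (178/21=8.48)
Fill: take D (7 @ 298) → take B (10 @ 221) → take C (20 @ 291) → take 9/19 of E → 111.32; 46/46 used.
Total value = 921.32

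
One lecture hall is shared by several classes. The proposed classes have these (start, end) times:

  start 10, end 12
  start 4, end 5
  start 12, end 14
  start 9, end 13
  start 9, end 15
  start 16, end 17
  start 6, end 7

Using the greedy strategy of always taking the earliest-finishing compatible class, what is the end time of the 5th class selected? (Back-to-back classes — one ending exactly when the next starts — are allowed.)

17

Sort by end time and greedily take each interval whose start is ≥ the last chosen end.
Sorted by end: (4,5)  (6,7)  (10,12)  (9,13)  (12,14)  (9,15)  (16,17)
take (4,5); take (6,7); take (10,12); take (12,14); skip (9,15); take (16,17).
Selected: (4,5) (6,7) (10,12) (12,14) (16,17)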